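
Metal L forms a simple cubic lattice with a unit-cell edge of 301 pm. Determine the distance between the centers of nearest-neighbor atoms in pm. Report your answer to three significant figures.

301 pm

In a simple cubic structure, atoms touch along the cell edge, so a = 2r; the nearest-neighbor distance equals 2r = 1.000·a.
d = 1.000 × 301 = 301 pm.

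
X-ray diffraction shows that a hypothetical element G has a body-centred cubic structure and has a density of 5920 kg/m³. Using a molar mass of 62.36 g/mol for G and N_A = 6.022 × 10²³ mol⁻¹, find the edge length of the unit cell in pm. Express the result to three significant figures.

With Z = 2 atoms per BCC cell, a³ = Z·M/(N_A·ρ) = 2 × 62.36 / (6.022 × 10²³ × 5.920 g/cm³) = 3.498 × 10^-23 cm³.
a = (3.498 × 10^-23)^(1/3) = 3.271 × 10^-8 cm = 327 pm.

327 pm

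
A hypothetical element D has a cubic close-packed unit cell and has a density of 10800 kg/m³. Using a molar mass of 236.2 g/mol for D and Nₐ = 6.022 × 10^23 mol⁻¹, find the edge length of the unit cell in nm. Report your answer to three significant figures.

0.526 nm

With Z = 4 atoms per FCC cell, a³ = Z·M/(N_A·ρ) = 4 × 236.2 / (6.022 × 10²³ × 10.80 g/cm³) = 1.453 × 10^-22 cm³.
a = (1.453 × 10^-22)^(1/3) = 5.257 × 10^-8 cm = 0.526 nm.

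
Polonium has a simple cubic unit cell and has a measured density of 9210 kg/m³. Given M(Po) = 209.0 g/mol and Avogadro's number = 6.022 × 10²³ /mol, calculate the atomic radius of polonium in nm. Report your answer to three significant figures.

0.168 nm

For a simple cubic cell (Z = 1), a³ = Z·M/(N_A·ρ) = 1 × 209.0 / (6.022 × 10²³ × 9.210) = 3.768 × 10^-23 cm³, so a = 3.353 × 10^-8 cm = 0.3353 nm.
Atoms touch along the cell edge, so a = 2r, so r = 0.5000 × a = 0.168 nm.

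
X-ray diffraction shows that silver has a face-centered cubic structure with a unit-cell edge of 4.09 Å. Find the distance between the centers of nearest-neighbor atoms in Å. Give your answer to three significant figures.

2.89 Å

In an FCC structure, atoms touch along the face diagonal, so √2·a = 4r; the nearest-neighbor distance equals 2r = 0.7071·a.
d = 0.7071 × 4.09 = 2.89 Å.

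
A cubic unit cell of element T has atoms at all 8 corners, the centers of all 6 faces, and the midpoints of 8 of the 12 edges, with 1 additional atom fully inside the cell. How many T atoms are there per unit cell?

Corner atoms are shared by 8 cells (1/8 each), face atoms by 2 (1/2 each), edge atoms by 4 (1/4 each), interior atoms are unshared.
Net atoms = 8 × 1/8 + 6 × 1/2 + 8 × 1/4 + 1 = 1 + 3 + 2 + 1 = 7.

7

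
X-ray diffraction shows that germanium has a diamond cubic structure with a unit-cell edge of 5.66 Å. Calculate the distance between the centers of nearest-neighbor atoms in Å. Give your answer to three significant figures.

In a diamond cubic structure, nearest neighbors lie along the body diagonal with √3·a = 8r; the nearest-neighbor distance equals 2r = 0.4330·a.
d = 0.4330 × 5.66 = 2.45 Å.

2.45 Å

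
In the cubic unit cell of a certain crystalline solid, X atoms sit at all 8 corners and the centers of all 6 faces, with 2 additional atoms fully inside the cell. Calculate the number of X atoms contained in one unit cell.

Corner atoms are shared by 8 cells (1/8 each), face atoms by 2 (1/2 each), interior atoms are unshared.
Net atoms = 8 × 1/8 + 6 × 1/2 + 2 = 1 + 3 + 2 = 6.

6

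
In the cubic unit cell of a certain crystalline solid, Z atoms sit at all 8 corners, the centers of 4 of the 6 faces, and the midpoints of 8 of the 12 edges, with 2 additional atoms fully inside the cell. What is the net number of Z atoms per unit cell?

7

Corner atoms are shared by 8 cells (1/8 each), face atoms by 2 (1/2 each), edge atoms by 4 (1/4 each), interior atoms are unshared.
Net atoms = 8 × 1/8 + 4 × 1/2 + 8 × 1/4 + 2 = 1 + 2 + 2 + 2 = 7.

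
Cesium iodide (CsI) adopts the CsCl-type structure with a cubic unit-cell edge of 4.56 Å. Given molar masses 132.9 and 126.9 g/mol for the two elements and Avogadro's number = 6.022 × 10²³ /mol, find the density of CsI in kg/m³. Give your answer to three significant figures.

The CsCl-type structure contains Z = 1 formula unit per cell; M(CsI) = 132.9 + 126.9 = 259.8 g/mol.
a³ = (4.560 × 10^-8 cm)³ = 9.482 × 10^-23 cm³.
ρ = 1 × 259.8 / (6.022 × 10²³ × 9.482 × 10^-23) = 4.550 g/cm³ = 4550 kg/m³.

4550 kg/m³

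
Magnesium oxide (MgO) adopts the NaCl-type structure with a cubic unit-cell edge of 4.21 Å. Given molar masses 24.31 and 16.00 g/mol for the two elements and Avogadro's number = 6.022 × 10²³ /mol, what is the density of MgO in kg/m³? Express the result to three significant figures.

The NaCl-type structure contains Z = 4 formula units per cell; M(MgO) = 24.31 + 16.00 = 40.31 g/mol.
a³ = (4.210 × 10^-8 cm)³ = 7.462 × 10^-23 cm³.
ρ = 4 × 40.31 / (6.022 × 10²³ × 7.462 × 10^-23) = 3.588 g/cm³ = 3590 kg/m³.

3590 kg/m³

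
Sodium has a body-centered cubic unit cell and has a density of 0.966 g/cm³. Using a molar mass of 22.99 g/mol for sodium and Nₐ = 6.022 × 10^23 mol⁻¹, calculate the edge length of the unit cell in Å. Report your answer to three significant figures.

With Z = 2 atoms per BCC cell, a³ = Z·M/(N_A·ρ) = 2 × 22.99 / (6.022 × 10²³ × 0.9660 g/cm³) = 7.904 × 10^-23 cm³.
a = (7.904 × 10^-23)^(1/3) = 4.292 × 10^-8 cm = 4.29 Å.

4.29 Å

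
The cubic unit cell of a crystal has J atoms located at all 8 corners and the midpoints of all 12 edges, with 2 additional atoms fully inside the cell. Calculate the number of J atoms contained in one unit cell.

Corner atoms are shared by 8 cells (1/8 each), edge atoms by 4 (1/4 each), interior atoms are unshared.
Net atoms = 8 × 1/8 + 12 × 1/4 + 2 = 1 + 3 + 2 = 6.

6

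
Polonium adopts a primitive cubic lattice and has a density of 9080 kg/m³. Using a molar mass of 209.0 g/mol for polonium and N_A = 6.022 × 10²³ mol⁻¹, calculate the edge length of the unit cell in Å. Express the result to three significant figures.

With Z = 1 atom per simple cubic cell, a³ = Z·M/(N_A·ρ) = 1 × 209.0 / (6.022 × 10²³ × 9.080 g/cm³) = 3.822 × 10^-23 cm³.
a = (3.822 × 10^-23)^(1/3) = 3.369 × 10^-8 cm = 3.37 Å.

3.37 Å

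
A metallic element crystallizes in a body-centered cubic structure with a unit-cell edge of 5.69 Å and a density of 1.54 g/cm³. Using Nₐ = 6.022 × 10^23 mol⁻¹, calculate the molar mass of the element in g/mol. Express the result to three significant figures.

A BCC cell has Z = 2 atoms; a = 5.690 × 10^-8 cm.
M = ρ·N_A·a³/Z = 1.54 × 6.022 × 10²³ × 1.842 × 10^-22 / 2 = 85.4 g/mol.

85.4 g/mol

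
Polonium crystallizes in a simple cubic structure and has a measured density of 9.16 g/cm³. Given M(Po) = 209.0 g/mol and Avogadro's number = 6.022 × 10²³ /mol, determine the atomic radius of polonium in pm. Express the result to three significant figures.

For a simple cubic cell (Z = 1), a³ = Z·M/(N_A·ρ) = 1 × 209.0 / (6.022 × 10²³ × 9.160) = 3.789 × 10^-23 cm³, so a = 3.359 × 10^-8 cm = 335.9 pm.
Atoms touch along the cell edge, so a = 2r, so r = 0.5000 × a = 168 pm.

168 pm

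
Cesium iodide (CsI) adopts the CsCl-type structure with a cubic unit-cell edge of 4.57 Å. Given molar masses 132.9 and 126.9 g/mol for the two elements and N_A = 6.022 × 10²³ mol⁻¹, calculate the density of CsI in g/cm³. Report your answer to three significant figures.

4.52 g/cm³

The CsCl-type structure contains Z = 1 formula unit per cell; M(CsI) = 132.9 + 126.9 = 259.8 g/mol.
a³ = (4.570 × 10^-8 cm)³ = 9.544 × 10^-23 cm³.
ρ = 1 × 259.8 / (6.022 × 10²³ × 9.544 × 10^-23) = 4.520 g/cm³.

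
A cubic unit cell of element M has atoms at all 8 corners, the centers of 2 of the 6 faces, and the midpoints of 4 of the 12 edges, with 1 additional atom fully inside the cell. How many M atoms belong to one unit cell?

4

Corner atoms are shared by 8 cells (1/8 each), face atoms by 2 (1/2 each), edge atoms by 4 (1/4 each), interior atoms are unshared.
Net atoms = 8 × 1/8 + 2 × 1/2 + 4 × 1/4 + 1 = 1 + 1 + 1 + 1 = 4.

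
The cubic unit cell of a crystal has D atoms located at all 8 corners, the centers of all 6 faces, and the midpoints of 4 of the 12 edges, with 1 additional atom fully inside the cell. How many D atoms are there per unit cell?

Corner atoms are shared by 8 cells (1/8 each), face atoms by 2 (1/2 each), edge atoms by 4 (1/4 each), interior atoms are unshared.
Net atoms = 8 × 1/8 + 6 × 1/2 + 4 × 1/4 + 1 = 1 + 3 + 1 + 1 = 6.

6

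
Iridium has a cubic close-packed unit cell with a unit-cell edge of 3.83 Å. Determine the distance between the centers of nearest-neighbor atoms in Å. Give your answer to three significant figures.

2.71 Å

In an FCC structure, atoms touch along the face diagonal, so √2·a = 4r; the nearest-neighbor distance equals 2r = 0.7071·a.
d = 0.7071 × 3.83 = 2.71 Å.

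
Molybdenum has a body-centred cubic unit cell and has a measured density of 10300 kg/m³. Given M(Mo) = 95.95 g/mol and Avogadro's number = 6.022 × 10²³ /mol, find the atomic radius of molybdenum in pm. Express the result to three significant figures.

For a BCC cell (Z = 2), a³ = Z·M/(N_A·ρ) = 2 × 95.95 / (6.022 × 10²³ × 10.30) = 3.094 × 10^-23 cm³, so a = 3.139 × 10^-8 cm = 313.9 pm.
Atoms touch along the body diagonal, so √3·a = 4r, so r = 0.4330 × a = 136 pm.

136 pm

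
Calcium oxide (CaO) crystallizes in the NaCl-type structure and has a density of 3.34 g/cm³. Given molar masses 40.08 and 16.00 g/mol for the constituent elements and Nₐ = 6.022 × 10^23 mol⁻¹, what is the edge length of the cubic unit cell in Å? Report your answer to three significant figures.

M(CaO) = 56.08 g/mol; Z = 4 formula units per cell.
a³ = Z·M/(N_A·ρ) = 4 × 56.08 / (6.022 × 10²³ × 3.34) = 1.115 × 10^-22 cm³, so a = 4.813 × 10^-8 cm = 4.81 Å.

4.81 Å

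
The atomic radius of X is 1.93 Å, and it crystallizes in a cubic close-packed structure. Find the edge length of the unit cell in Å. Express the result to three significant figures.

In an FCC lattice, atoms touch along the face diagonal, so √2·a = 4r.
a = 4r/√2 = 4 × 1.93 / 1.4142 = 5.46 Å.

5.46 Å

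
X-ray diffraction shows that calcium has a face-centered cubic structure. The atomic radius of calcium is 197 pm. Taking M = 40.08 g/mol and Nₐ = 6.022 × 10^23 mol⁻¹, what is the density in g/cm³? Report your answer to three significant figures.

In an FCC lattice, atoms touch along the face diagonal, so √2·a = 4r, giving a = 557.2 pm = 5.572 × 10^-8 cm.
With Z = 4, ρ = Z·M/(N_A·a³) = 4 × 40.08 / (6.022 × 10²³ × 1.730 × 10^-22) = 1.539 g/cm³.

1.54 g/cm³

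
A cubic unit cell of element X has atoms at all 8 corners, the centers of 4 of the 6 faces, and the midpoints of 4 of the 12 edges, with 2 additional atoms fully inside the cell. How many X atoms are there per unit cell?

Corner atoms are shared by 8 cells (1/8 each), face atoms by 2 (1/2 each), edge atoms by 4 (1/4 each), interior atoms are unshared.
Net atoms = 8 × 1/8 + 4 × 1/2 + 4 × 1/4 + 2 = 1 + 2 + 1 + 2 = 6.

6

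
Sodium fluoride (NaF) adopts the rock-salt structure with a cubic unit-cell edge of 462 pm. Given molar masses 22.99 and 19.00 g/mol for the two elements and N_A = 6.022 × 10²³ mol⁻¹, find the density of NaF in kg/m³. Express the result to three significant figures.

2830 kg/m³

The rock-salt structure contains Z = 4 formula units per cell; M(NaF) = 22.99 + 19.00 = 41.99 g/mol.
a³ = (4.620 × 10^-8 cm)³ = 9.861 × 10^-23 cm³.
ρ = 4 × 41.99 / (6.022 × 10²³ × 9.861 × 10^-23) = 2.828 g/cm³ = 2830 kg/m³.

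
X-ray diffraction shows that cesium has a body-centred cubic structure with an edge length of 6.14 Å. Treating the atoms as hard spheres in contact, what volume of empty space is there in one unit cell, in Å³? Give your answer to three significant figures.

In a BCC lattice atoms touch along the body diagonal, so √3·a = 4r, so r = 0.4330a = 2.659 Å.
V_cell = a³ = 231.5 Å³; V_atoms = 2 × (4/3)πr³ = 157.4 Å³.
Empty space = 231.5 − 157.4 = 74.0 Å³.

74.0 Å³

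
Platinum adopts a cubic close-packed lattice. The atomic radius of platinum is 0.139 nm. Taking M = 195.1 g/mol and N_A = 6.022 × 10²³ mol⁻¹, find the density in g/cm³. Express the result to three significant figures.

In an FCC lattice, atoms touch along the face diagonal, so √2·a = 4r, giving a = 0.3932 nm = 3.932 × 10^-8 cm.
With Z = 4, ρ = Z·M/(N_A·a³) = 4 × 195.1 / (6.022 × 10²³ × 6.077 × 10^-23) = 21.33 g/cm³.

21.3 g/cm³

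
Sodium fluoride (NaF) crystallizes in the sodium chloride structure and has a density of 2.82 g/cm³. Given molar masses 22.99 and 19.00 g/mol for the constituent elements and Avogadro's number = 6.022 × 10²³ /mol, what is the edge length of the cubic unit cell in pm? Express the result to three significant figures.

M(NaF) = 41.99 g/mol; Z = 4 formula units per cell.
a³ = Z·M/(N_A·ρ) = 4 × 41.99 / (6.022 × 10²³ × 2.82) = 9.890 × 10^-23 cm³, so a = 4.625 × 10^-8 cm = 462 pm.

462 pm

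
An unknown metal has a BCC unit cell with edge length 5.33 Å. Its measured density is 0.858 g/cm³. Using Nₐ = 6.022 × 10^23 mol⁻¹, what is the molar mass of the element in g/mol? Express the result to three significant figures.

39.1 g/mol

A BCC cell has Z = 2 atoms; a = 5.330 × 10^-8 cm.
M = ρ·N_A·a³/Z = 0.858 × 6.022 × 10²³ × 1.514 × 10^-22 / 2 = 39.1 g/mol.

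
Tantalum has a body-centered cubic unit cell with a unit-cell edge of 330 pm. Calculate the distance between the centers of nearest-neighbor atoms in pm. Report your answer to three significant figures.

In a BCC structure, atoms touch along the body diagonal, so √3·a = 4r; the nearest-neighbor distance equals 2r = 0.8660·a.
d = 0.8660 × 330 = 286 pm.

286 pm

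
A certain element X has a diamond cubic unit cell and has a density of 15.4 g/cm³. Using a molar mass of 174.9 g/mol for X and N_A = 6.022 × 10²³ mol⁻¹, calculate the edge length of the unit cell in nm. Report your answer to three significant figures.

0.532 nm

With Z = 8 atoms per diamond cubic cell, a³ = Z·M/(N_A·ρ) = 8 × 174.9 / (6.022 × 10²³ × 15.40 g/cm³) = 1.509 × 10^-22 cm³.
a = (1.509 × 10^-22)^(1/3) = 5.324 × 10^-8 cm = 0.532 nm.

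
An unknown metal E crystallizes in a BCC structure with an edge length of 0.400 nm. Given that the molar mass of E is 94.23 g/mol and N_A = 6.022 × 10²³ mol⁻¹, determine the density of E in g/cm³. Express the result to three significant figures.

4.89 g/cm³

A BCC unit cell contains Z = 2 atoms.
Cell volume: a³ = (0.400 nm)³ = (4.000 × 10^-8 cm)³ = 6.400 × 10^-23 cm³.
ρ = Z·M/(N_A·a³) = 2 × 94.23 / (6.022 × 10²³ × 6.400 × 10^-23) = 4.890 g/cm³.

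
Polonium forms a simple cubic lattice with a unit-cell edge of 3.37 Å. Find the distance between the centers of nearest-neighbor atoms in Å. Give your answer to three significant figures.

In a simple cubic structure, atoms touch along the cell edge, so a = 2r; the nearest-neighbor distance equals 2r = 1.000·a.
d = 1.000 × 3.37 = 3.37 Å.

3.37 Å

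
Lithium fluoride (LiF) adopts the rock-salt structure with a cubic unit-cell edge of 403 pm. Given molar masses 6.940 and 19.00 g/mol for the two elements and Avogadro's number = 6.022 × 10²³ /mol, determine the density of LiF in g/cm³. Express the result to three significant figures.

The rock-salt structure contains Z = 4 formula units per cell; M(LiF) = 6.940 + 19.00 = 25.94 g/mol.
a³ = (4.030 × 10^-8 cm)³ = 6.545 × 10^-23 cm³.
ρ = 4 × 25.94 / (6.022 × 10²³ × 6.545 × 10^-23) = 2.633 g/cm³.

2.63 g/cm³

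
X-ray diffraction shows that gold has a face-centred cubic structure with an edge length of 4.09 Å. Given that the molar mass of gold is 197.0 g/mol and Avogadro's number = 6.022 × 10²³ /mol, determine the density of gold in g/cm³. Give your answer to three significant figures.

19.1 g/cm³

An FCC unit cell contains Z = 4 atoms.
Cell volume: a³ = (4.09 Å)³ = (4.090 × 10^-8 cm)³ = 6.842 × 10^-23 cm³.
ρ = Z·M/(N_A·a³) = 4 × 197.0 / (6.022 × 10²³ × 6.842 × 10^-23) = 19.13 g/cm³.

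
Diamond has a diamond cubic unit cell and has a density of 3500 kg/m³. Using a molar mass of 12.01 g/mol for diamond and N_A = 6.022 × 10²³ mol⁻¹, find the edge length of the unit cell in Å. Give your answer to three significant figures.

3.57 Å

With Z = 8 atoms per diamond cubic cell, a³ = Z·M/(N_A·ρ) = 8 × 12.01 / (6.022 × 10²³ × 3.500 g/cm³) = 4.559 × 10^-23 cm³.
a = (4.559 × 10^-23)^(1/3) = 3.572 × 10^-8 cm = 3.57 Å.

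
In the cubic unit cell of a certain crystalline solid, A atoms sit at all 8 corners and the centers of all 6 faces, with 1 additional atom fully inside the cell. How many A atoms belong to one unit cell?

Corner atoms are shared by 8 cells (1/8 each), face atoms by 2 (1/2 each), interior atoms are unshared.
Net atoms = 8 × 1/8 + 6 × 1/2 + 1 = 1 + 3 + 1 = 5.

5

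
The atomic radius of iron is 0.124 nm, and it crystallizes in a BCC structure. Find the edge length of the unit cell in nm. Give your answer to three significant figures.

In a BCC lattice, atoms touch along the body diagonal, so √3·a = 4r.
a = 4r/√3 = 4 × 0.124 / 1.7321 = 0.286 nm.

0.286 nm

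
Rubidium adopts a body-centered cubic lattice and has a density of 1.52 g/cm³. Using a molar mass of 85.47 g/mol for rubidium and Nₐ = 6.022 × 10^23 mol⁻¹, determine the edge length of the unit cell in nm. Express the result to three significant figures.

With Z = 2 atoms per BCC cell, a³ = Z·M/(N_A·ρ) = 2 × 85.47 / (6.022 × 10²³ × 1.520 g/cm³) = 1.867 × 10^-22 cm³.
a = (1.867 × 10^-22)^(1/3) = 5.716 × 10^-8 cm = 0.572 nm.

0.572 nm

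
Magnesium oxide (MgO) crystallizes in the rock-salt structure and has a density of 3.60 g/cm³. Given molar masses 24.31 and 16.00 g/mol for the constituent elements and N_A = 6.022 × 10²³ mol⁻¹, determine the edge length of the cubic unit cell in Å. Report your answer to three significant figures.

M(MgO) = 40.31 g/mol; Z = 4 formula units per cell.
a³ = Z·M/(N_A·ρ) = 4 × 40.31 / (6.022 × 10²³ × 3.60) = 7.438 × 10^-23 cm³, so a = 4.205 × 10^-8 cm = 4.21 Å.

4.21 Å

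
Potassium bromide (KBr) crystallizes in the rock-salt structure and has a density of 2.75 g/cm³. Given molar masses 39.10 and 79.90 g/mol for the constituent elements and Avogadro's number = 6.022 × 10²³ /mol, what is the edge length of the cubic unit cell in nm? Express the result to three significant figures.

0.660 nm

M(KBr) = 119.0 g/mol; Z = 4 formula units per cell.
a³ = Z·M/(N_A·ρ) = 4 × 119.0 / (6.022 × 10²³ × 2.75) = 2.874 × 10^-22 cm³, so a = 6.600 × 10^-8 cm = 0.660 nm.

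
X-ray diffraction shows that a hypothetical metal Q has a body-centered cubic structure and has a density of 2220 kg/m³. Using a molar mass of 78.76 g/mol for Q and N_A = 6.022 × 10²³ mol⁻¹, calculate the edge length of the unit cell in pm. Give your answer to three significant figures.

With Z = 2 atoms per BCC cell, a³ = Z·M/(N_A·ρ) = 2 × 78.76 / (6.022 × 10²³ × 2.220 g/cm³) = 1.178 × 10^-22 cm³.
a = (1.178 × 10^-22)^(1/3) = 4.902 × 10^-8 cm = 490 pm.

490 pm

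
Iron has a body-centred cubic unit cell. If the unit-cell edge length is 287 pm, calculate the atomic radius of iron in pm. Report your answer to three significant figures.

In a BCC lattice, atoms touch along the body diagonal, so √3·a = 4r.
r = √3·a/4 = 1.7321 × 287 / 4 = 124 pm.

124 pm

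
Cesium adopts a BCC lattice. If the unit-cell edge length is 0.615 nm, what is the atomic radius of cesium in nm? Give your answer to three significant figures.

In a BCC lattice, atoms touch along the body diagonal, so √3·a = 4r.
r = √3·a/4 = 1.7321 × 0.615 / 4 = 0.266 nm.

0.266 nm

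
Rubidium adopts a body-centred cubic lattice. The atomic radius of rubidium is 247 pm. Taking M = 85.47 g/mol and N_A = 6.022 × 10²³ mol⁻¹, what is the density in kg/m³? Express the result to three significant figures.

1530 kg/m³

In a BCC lattice, atoms touch along the body diagonal, so √3·a = 4r, giving a = 570.4 pm = 5.704 × 10^-8 cm.
With Z = 2, ρ = Z·M/(N_A·a³) = 2 × 85.47 / (6.022 × 10²³ × 1.856 × 10^-22) = 1.529 g/cm³ = 1530 kg/m³.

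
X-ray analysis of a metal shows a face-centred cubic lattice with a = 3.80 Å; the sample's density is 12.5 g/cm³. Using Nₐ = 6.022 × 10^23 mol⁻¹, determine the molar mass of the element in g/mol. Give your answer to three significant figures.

An FCC cell has Z = 4 atoms; a = 3.800 × 10^-8 cm.
M = ρ·N_A·a³/Z = 12.5 × 6.022 × 10²³ × 5.487 × 10^-23 / 4 = 103 g/mol.

103 g/mol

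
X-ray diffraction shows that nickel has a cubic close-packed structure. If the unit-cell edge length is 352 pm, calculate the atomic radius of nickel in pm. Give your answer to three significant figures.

124 pm

In an FCC lattice, atoms touch along the face diagonal, so √2·a = 4r.
r = √2·a/4 = 1.4142 × 352 / 4 = 124 pm.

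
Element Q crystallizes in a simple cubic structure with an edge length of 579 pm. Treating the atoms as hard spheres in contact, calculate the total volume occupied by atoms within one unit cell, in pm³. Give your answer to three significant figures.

1.02 × 10^8 pm³

In a simple cubic lattice atoms touch along the cell edge, so a = 2r, so r = 0.5000a = 289.5 pm.
V_atoms = Z × (4/3)πr³ = 1 × (4/3)π × (289.5)³ = 1.02 × 10^8 pm³.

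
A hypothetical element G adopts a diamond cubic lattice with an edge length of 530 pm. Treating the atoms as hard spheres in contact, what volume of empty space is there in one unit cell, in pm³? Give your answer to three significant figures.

In a diamond cubic lattice nearest neighbors lie along the body diagonal with √3·a = 8r, so r = 0.2165a = 114.7 pm.
V_cell = a³ = 1.489 × 10^8 pm³; V_atoms = 8 × (4/3)πr³ = 5.063 × 10^7 pm³.
Empty space = 1.489 × 10^8 − 5.063 × 10^7 = 9.82 × 10^7 pm³.

9.82 × 10^7 pm³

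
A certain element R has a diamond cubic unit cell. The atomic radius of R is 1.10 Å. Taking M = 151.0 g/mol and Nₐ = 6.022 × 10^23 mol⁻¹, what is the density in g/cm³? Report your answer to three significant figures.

In a diamond cubic lattice, nearest neighbors lie along the body diagonal with √3·a = 8r, giving a = 5.081 Å = 5.081 × 10^-8 cm.
With Z = 8, ρ = Z·M/(N_A·a³) = 8 × 151.0 / (6.022 × 10²³ × 1.311 × 10^-22) = 15.30 g/cm³.

15.3 g/cm³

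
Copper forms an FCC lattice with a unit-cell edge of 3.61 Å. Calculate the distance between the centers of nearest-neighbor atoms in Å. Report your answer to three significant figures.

In an FCC structure, atoms touch along the face diagonal, so √2·a = 4r; the nearest-neighbor distance equals 2r = 0.7071·a.
d = 0.7071 × 3.61 = 2.55 Å.

2.55 Å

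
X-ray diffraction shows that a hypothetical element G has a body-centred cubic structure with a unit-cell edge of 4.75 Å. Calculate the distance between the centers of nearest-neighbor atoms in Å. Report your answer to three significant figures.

4.11 Å

In a BCC structure, atoms touch along the body diagonal, so √3·a = 4r; the nearest-neighbor distance equals 2r = 0.8660·a.
d = 0.8660 × 4.75 = 4.11 Å.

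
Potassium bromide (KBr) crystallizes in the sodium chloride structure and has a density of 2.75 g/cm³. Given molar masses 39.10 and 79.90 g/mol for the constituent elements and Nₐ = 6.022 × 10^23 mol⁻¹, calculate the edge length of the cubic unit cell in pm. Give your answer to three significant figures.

660 pm

M(KBr) = 119.0 g/mol; Z = 4 formula units per cell.
a³ = Z·M/(N_A·ρ) = 4 × 119.0 / (6.022 × 10²³ × 2.75) = 2.874 × 10^-22 cm³, so a = 6.600 × 10^-8 cm = 660 pm.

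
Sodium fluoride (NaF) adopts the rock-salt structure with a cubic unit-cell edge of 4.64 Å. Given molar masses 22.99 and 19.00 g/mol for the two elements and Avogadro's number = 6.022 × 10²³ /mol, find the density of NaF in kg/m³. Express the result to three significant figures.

The rock-salt structure contains Z = 4 formula units per cell; M(NaF) = 22.99 + 19.00 = 41.99 g/mol.
a³ = (4.640 × 10^-8 cm)³ = 9.990 × 10^-23 cm³.
ρ = 4 × 41.99 / (6.022 × 10²³ × 9.990 × 10^-23) = 2.792 g/cm³ = 2790 kg/m³.

2790 kg/m³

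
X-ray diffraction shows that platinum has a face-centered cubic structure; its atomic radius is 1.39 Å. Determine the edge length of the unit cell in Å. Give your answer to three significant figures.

In an FCC lattice, atoms touch along the face diagonal, so √2·a = 4r.
a = 4r/√2 = 4 × 1.39 / 1.4142 = 3.93 Å.

3.93 Å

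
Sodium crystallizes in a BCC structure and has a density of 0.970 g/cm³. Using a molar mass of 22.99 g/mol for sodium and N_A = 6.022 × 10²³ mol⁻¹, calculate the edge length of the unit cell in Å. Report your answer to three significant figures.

4.29 Å

With Z = 2 atoms per BCC cell, a³ = Z·M/(N_A·ρ) = 2 × 22.99 / (6.022 × 10²³ × 0.9700 g/cm³) = 7.871 × 10^-23 cm³.
a = (7.871 × 10^-23)^(1/3) = 4.286 × 10^-8 cm = 4.29 Å.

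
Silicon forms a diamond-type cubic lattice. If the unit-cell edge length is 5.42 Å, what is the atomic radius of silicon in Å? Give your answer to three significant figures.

1.17 Å

In a diamond cubic lattice, nearest neighbors lie along the body diagonal with √3·a = 8r.
r = √3·a/8 = 1.7321 × 5.42 / 8 = 1.17 Å.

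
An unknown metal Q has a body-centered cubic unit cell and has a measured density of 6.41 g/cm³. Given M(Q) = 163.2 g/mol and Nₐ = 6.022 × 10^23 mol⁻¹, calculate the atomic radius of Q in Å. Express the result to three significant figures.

1.90 Å

For a BCC cell (Z = 2), a³ = Z·M/(N_A·ρ) = 2 × 163.2 / (6.022 × 10²³ × 6.410) = 8.456 × 10^-23 cm³, so a = 4.389 × 10^-8 cm = 4.389 Å.
Atoms touch along the body diagonal, so √3·a = 4r, so r = 0.4330 × a = 1.90 Å.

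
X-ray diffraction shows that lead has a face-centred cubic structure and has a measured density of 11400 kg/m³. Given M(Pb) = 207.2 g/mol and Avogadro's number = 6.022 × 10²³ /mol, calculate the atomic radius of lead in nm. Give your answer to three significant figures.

0.175 nm

For an FCC cell (Z = 4), a³ = Z·M/(N_A·ρ) = 4 × 207.2 / (6.022 × 10²³ × 11.40) = 1.207 × 10^-22 cm³, so a = 4.942 × 10^-8 cm = 0.4942 nm.
Atoms touch along the face diagonal, so √2·a = 4r, so r = 0.3536 × a = 0.175 nm.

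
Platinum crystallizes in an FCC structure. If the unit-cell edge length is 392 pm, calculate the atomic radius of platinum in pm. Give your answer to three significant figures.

139 pm

In an FCC lattice, atoms touch along the face diagonal, so √2·a = 4r.
r = √2·a/4 = 1.4142 × 392 / 4 = 139 pm.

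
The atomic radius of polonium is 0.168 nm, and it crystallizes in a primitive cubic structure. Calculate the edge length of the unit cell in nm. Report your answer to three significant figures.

0.336 nm

In a simple cubic lattice, atoms touch along the cell edge, so a = 2r.
a = 2r = 2 × 0.168 = 0.336 nm.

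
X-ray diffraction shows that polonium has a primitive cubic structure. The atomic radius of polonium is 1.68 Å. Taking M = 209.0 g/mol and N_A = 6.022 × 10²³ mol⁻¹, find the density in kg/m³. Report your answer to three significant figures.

9150 kg/m³

In a simple cubic lattice, atoms touch along the cell edge, so a = 2r, giving a = 3.360 Å = 3.360 × 10^-8 cm.
With Z = 1, ρ = Z·M/(N_A·a³) = 1 × 209.0 / (6.022 × 10²³ × 3.793 × 10^-23) = 9.149 g/cm³ = 9150 kg/m³.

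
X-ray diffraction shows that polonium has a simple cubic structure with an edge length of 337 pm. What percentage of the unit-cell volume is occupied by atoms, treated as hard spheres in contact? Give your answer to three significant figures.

In a simple cubic lattice atoms touch along the cell edge, so a = 2r, so r = 0.5000a = 168.5 pm.
Packing fraction = Z·(4/3)πr³ / a³ = 1 × (4/3)π × (168.5)³ / (337)³ = 0.5236 = 52.4%.

52.4%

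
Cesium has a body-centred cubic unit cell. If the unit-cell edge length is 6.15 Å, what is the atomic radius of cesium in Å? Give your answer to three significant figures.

2.66 Å

In a BCC lattice, atoms touch along the body diagonal, so √3·a = 4r.
r = √3·a/4 = 1.7321 × 6.15 / 4 = 2.66 Å.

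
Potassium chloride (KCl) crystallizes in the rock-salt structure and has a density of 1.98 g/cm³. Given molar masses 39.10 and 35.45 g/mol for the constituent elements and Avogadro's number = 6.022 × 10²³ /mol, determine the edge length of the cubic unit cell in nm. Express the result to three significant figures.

M(KCl) = 74.55 g/mol; Z = 4 formula units per cell.
a³ = Z·M/(N_A·ρ) = 4 × 74.55 / (6.022 × 10²³ × 1.98) = 2.501 × 10^-22 cm³, so a = 6.300 × 10^-8 cm = 0.630 nm.

0.630 nm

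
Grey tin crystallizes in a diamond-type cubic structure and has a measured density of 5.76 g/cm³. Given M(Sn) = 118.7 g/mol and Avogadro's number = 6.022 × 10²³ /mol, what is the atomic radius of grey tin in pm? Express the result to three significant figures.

141 pm

For a diamond cubic cell (Z = 8), a³ = Z·M/(N_A·ρ) = 8 × 118.7 / (6.022 × 10²³ × 5.760) = 2.738 × 10^-22 cm³, so a = 6.493 × 10^-8 cm = 649.3 pm.
Nearest neighbors lie along the body diagonal with √3·a = 8r, so r = 0.2165 × a = 141 pm.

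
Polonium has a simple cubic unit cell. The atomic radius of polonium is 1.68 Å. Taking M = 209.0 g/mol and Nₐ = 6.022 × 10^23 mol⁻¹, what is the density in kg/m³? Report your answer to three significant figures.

9150 kg/m³

In a simple cubic lattice, atoms touch along the cell edge, so a = 2r, giving a = 3.360 Å = 3.360 × 10^-8 cm.
With Z = 1, ρ = Z·M/(N_A·a³) = 1 × 209.0 / (6.022 × 10²³ × 3.793 × 10^-23) = 9.149 g/cm³ = 9150 kg/m³.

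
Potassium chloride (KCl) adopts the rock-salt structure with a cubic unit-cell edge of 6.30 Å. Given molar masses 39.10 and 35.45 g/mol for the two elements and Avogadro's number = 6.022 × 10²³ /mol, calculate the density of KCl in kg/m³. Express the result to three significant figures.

The rock-salt structure contains Z = 4 formula units per cell; M(KCl) = 39.10 + 35.45 = 74.55 g/mol.
a³ = (6.300 × 10^-8 cm)³ = 2.500 × 10^-22 cm³.
ρ = 4 × 74.55 / (6.022 × 10²³ × 2.500 × 10^-22) = 1.980 g/cm³ = 1980 kg/m³.

1980 kg/m³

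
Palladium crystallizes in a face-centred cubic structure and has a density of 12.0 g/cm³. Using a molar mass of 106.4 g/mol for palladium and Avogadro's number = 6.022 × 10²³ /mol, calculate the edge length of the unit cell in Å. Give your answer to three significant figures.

3.89 Å

With Z = 4 atoms per FCC cell, a³ = Z·M/(N_A·ρ) = 4 × 106.4 / (6.022 × 10²³ × 12.00 g/cm³) = 5.890 × 10^-23 cm³.
a = (5.890 × 10^-23)^(1/3) = 3.891 × 10^-8 cm = 3.89 Å.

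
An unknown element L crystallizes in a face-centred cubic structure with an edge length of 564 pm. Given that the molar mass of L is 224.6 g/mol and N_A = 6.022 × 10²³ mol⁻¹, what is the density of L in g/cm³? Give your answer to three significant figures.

An FCC unit cell contains Z = 4 atoms.
Cell volume: a³ = (564 pm)³ = (5.640 × 10^-8 cm)³ = 1.794 × 10^-22 cm³.
ρ = Z·M/(N_A·a³) = 4 × 224.6 / (6.022 × 10²³ × 1.794 × 10^-22) = 8.316 g/cm³.

8.32 g/cm³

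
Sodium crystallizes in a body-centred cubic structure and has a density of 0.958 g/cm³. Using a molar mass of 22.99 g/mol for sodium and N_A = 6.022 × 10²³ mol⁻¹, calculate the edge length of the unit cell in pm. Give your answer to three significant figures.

430 pm

With Z = 2 atoms per BCC cell, a³ = Z·M/(N_A·ρ) = 2 × 22.99 / (6.022 × 10²³ × 0.9580 g/cm³) = 7.970 × 10^-23 cm³.
a = (7.970 × 10^-23)^(1/3) = 4.303 × 10^-8 cm = 430 pm.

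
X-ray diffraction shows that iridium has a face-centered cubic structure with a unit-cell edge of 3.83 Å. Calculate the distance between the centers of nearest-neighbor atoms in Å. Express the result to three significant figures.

In an FCC structure, atoms touch along the face diagonal, so √2·a = 4r; the nearest-neighbor distance equals 2r = 0.7071·a.
d = 0.7071 × 3.83 = 2.71 Å.

2.71 Å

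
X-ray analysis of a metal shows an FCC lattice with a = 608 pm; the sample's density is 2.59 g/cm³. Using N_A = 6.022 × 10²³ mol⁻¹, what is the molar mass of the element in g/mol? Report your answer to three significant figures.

87.6 g/mol

An FCC cell has Z = 4 atoms; a = 6.080 × 10^-8 cm.
M = ρ·N_A·a³/Z = 2.59 × 6.022 × 10²³ × 2.248 × 10^-22 / 4 = 87.6 g/mol.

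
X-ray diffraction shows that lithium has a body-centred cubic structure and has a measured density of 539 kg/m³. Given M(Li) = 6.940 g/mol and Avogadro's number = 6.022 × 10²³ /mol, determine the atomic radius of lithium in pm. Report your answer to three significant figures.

For a BCC cell (Z = 2), a³ = Z·M/(N_A·ρ) = 2 × 6.940 / (6.022 × 10²³ × 0.5390) = 4.276 × 10^-23 cm³, so a = 3.497 × 10^-8 cm = 349.7 pm.
Atoms touch along the body diagonal, so √3·a = 4r, so r = 0.4330 × a = 151 pm.

151 pm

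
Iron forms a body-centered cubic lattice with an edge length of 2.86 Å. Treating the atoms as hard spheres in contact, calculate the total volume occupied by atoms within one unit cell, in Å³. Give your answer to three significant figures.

In a BCC lattice atoms touch along the body diagonal, so √3·a = 4r, so r = 0.4330a = 1.238 Å.
V_atoms = Z × (4/3)πr³ = 2 × (4/3)π × (1.238)³ = 15.9 Å³.

15.9 Å³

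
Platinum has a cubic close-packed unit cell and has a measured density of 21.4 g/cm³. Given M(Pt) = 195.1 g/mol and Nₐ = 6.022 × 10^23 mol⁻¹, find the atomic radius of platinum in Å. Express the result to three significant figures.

1.39 Å

For an FCC cell (Z = 4), a³ = Z·M/(N_A·ρ) = 4 × 195.1 / (6.022 × 10²³ × 21.40) = 6.056 × 10^-23 cm³, so a = 3.927 × 10^-8 cm = 3.927 Å.
Atoms touch along the face diagonal, so √2·a = 4r, so r = 0.3536 × a = 1.39 Å.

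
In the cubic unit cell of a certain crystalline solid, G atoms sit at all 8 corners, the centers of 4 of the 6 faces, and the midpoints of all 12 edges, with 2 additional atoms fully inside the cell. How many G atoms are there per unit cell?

8

Corner atoms are shared by 8 cells (1/8 each), face atoms by 2 (1/2 each), edge atoms by 4 (1/4 each), interior atoms are unshared.
Net atoms = 8 × 1/8 + 4 × 1/2 + 12 × 1/4 + 2 = 1 + 2 + 3 + 2 = 8.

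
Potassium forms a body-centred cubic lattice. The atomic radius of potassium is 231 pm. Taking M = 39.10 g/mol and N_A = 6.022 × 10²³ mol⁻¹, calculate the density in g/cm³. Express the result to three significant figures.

In a BCC lattice, atoms touch along the body diagonal, so √3·a = 4r, giving a = 533.5 pm = 5.335 × 10^-8 cm.
With Z = 2, ρ = Z·M/(N_A·a³) = 2 × 39.10 / (6.022 × 10²³ × 1.518 × 10^-22) = 0.8553 g/cm³.

0.855 g/cm³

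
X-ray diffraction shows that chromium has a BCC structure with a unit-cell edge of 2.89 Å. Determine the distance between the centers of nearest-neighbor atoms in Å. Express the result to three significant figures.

In a BCC structure, atoms touch along the body diagonal, so √3·a = 4r; the nearest-neighbor distance equals 2r = 0.8660·a.
d = 0.8660 × 2.89 = 2.50 Å.

2.50 Å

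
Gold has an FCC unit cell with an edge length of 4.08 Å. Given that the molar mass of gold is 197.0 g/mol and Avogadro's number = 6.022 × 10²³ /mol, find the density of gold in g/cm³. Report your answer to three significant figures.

An FCC unit cell contains Z = 4 atoms.
Cell volume: a³ = (4.08 Å)³ = (4.080 × 10^-8 cm)³ = 6.792 × 10^-23 cm³.
ρ = Z·M/(N_A·a³) = 4 × 197.0 / (6.022 × 10²³ × 6.792 × 10^-23) = 19.27 g/cm³.

19.3 g/cm³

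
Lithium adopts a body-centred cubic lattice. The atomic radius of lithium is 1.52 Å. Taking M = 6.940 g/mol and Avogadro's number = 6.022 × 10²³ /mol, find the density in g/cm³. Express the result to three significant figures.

0.533 g/cm³

In a BCC lattice, atoms touch along the body diagonal, so √3·a = 4r, giving a = 3.510 Å = 3.510 × 10^-8 cm.
With Z = 2, ρ = Z·M/(N_A·a³) = 2 × 6.940 / (6.022 × 10²³ × 4.325 × 10^-23) = 0.5329 g/cm³.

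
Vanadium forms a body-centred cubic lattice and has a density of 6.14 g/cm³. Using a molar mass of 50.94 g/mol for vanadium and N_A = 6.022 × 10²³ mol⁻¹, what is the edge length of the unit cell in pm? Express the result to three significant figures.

302 pm

With Z = 2 atoms per BCC cell, a³ = Z·M/(N_A·ρ) = 2 × 50.94 / (6.022 × 10²³ × 6.140 g/cm³) = 2.755 × 10^-23 cm³.
a = (2.755 × 10^-23)^(1/3) = 3.020 × 10^-8 cm = 302 pm.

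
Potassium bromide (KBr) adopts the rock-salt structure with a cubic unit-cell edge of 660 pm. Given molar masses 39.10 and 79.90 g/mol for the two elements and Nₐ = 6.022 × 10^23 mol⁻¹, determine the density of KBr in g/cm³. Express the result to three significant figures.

The rock-salt structure contains Z = 4 formula units per cell; M(KBr) = 39.10 + 79.90 = 119.0 g/mol.
a³ = (6.600 × 10^-8 cm)³ = 2.875 × 10^-22 cm³.
ρ = 4 × 119.0 / (6.022 × 10²³ × 2.875 × 10^-22) = 2.749 g/cm³.

2.75 g/cm³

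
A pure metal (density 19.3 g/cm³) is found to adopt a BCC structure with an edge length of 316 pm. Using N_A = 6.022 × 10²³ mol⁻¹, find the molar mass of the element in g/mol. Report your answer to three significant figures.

A BCC cell has Z = 2 atoms; a = 3.160 × 10^-8 cm.
M = ρ·N_A·a³/Z = 19.3 × 6.022 × 10²³ × 3.155 × 10^-23 / 2 = 183 g/mol.

183 g/mol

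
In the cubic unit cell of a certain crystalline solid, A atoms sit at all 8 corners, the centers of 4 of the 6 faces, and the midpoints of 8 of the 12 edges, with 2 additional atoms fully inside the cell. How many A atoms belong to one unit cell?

Corner atoms are shared by 8 cells (1/8 each), face atoms by 2 (1/2 each), edge atoms by 4 (1/4 each), interior atoms are unshared.
Net atoms = 8 × 1/8 + 4 × 1/2 + 8 × 1/4 + 2 = 1 + 2 + 2 + 2 = 7.

7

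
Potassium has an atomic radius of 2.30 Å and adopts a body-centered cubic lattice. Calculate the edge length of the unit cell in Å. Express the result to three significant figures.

In a BCC lattice, atoms touch along the body diagonal, so √3·a = 4r.
a = 4r/√3 = 4 × 2.30 / 1.7321 = 5.31 Å.

5.31 Å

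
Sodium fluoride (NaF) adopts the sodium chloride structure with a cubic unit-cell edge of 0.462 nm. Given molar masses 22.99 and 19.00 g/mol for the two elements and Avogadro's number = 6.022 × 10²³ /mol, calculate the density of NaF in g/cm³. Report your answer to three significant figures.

2.83 g/cm³

The sodium chloride structure contains Z = 4 formula units per cell; M(NaF) = 22.99 + 19.00 = 41.99 g/mol.
a³ = (4.620 × 10^-8 cm)³ = 9.861 × 10^-23 cm³.
ρ = 4 × 41.99 / (6.022 × 10²³ × 9.861 × 10^-23) = 2.828 g/cm³.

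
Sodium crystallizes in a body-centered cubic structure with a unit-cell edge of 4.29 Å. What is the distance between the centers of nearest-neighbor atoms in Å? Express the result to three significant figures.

3.72 Å

In a BCC structure, atoms touch along the body diagonal, so √3·a = 4r; the nearest-neighbor distance equals 2r = 0.8660·a.
d = 0.8660 × 4.29 = 3.72 Å.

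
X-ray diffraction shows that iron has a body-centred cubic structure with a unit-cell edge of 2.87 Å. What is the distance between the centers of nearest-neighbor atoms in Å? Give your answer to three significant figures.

In a BCC structure, atoms touch along the body diagonal, so √3·a = 4r; the nearest-neighbor distance equals 2r = 0.8660·a.
d = 0.8660 × 2.87 = 2.49 Å.

2.49 Å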